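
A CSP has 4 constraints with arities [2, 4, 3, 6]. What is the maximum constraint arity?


The arities are: 2, 4, 3, 6.
Scan for the maximum value.
Maximum arity = 6.

6


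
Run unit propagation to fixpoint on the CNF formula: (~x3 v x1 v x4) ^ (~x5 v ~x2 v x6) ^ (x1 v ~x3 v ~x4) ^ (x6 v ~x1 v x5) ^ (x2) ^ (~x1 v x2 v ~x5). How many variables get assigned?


Unit propagation repeatedly assigns the literal in any unit clause, then simplifies.
Assignments in order: x2 = T.
No further unit clauses remain.
Total variables assigned = 1.

1


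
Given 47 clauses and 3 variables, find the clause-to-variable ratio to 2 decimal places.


Clause-to-variable ratio = clauses / variables.
47 / 3 = 15.67.

15.67


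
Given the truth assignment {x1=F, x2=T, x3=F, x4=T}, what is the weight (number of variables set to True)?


The weight is the number of variables assigned True.
True variables: x2, x4.
Weight = 2.

2


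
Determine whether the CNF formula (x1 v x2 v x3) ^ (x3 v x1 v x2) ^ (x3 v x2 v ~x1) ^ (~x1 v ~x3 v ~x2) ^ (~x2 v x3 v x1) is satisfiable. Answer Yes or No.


Check all 8 possible truth assignments.
Number of satisfying assignments found: 4.
The formula is satisfiable.

Yes


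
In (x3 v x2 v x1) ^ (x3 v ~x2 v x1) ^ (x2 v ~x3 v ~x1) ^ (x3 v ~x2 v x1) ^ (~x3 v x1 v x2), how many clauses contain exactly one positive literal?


A definite clause has exactly one positive literal.
Clause 1: 3 positive -> not definite
Clause 2: 2 positive -> not definite
Clause 3: 1 positive -> definite
Clause 4: 2 positive -> not definite
Clause 5: 2 positive -> not definite
Definite clause count = 1.

1


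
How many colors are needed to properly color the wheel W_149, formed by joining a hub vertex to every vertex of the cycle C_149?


W_149 consists of the cycle C_149 together with a hub vertex adjacent to every cycle vertex.
The cycle C_149 needs 3 colors (odd cycle -> 3).
The hub is adjacent to every cycle vertex, so it must receive a new color distinct from all of them.
Chromatic number = 3 + 1 = 4.

4


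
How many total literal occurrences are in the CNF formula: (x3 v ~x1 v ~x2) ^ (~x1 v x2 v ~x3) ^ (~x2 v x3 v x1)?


Clause lengths: 3, 3, 3.
Sum = 3 + 3 + 3 = 9.

9


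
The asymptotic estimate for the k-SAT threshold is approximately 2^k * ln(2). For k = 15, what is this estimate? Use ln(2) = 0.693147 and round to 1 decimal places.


Using the asymptotic formula: threshold ~ 2^k * ln(2).
2^15 = 32768.
32768 * 0.693147 = 22713.0.

22713.0


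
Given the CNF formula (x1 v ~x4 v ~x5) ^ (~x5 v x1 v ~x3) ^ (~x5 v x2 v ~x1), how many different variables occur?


Identify each distinct variable in the formula.
Variables found: x1, x2, x3, x4, x5.
Total distinct variables = 5.

5


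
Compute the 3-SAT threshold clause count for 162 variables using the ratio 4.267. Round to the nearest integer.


The 3-SAT phase transition occurs at approximately 4.267 clauses per variable.
m = 4.267 * 162 = 691.254.
Rounded to nearest integer: 691.

691


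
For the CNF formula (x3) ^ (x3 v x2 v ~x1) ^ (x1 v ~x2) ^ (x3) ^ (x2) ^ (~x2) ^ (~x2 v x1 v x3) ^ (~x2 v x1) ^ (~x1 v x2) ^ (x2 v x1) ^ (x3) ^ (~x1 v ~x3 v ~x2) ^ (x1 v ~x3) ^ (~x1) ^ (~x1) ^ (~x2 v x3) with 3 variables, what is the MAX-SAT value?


Enumerate all 8 truth assignments.
For each, count how many of the 16 clauses are satisfied.
The formula is not fully satisfiable, so the maximum is below 16.
Maximum simultaneously satisfiable clauses = 13.

13


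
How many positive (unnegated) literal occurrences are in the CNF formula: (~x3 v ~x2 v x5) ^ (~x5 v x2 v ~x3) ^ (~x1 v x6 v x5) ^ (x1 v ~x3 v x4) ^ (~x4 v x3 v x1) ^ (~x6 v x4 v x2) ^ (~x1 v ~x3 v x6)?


Scan each clause for unnegated literals.
Clause 1: 1 positive; Clause 2: 1 positive; Clause 3: 2 positive; Clause 4: 2 positive; Clause 5: 2 positive; Clause 6: 2 positive; Clause 7: 1 positive.
Total positive literal occurrences = 11.

11


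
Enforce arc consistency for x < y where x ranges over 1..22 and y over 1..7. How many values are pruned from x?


For the constraint x < y, x needs a supporting value in y's domain.
x can be at most 6 (one less than y's maximum).
Valid x values from domain: 6 out of 22.
Pruned = 22 - 6 = 16.

16


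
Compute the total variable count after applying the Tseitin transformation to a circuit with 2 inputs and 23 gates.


The Tseitin transformation introduces one auxiliary variable per gate.
Total variables = inputs + gates = 2 + 23 = 25.

25


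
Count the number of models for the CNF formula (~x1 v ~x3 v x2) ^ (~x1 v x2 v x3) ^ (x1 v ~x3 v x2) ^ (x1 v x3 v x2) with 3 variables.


Enumerate all 8 truth assignments over 3 variables.
Test each against every clause.
Satisfying assignments found: 4.

4


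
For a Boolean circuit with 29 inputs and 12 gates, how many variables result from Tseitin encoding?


The Tseitin transformation introduces one auxiliary variable per gate.
Total variables = inputs + gates = 29 + 12 = 41.

41


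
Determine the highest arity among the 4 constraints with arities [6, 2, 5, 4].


The arities are: 6, 2, 5, 4.
Scan for the maximum value.
Maximum arity = 6.

6


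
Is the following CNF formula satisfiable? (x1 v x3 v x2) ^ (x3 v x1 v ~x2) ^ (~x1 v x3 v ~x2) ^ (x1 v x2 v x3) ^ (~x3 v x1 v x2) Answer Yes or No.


Check all 8 possible truth assignments.
Number of satisfying assignments found: 4.
The formula is satisfiable.

Yes


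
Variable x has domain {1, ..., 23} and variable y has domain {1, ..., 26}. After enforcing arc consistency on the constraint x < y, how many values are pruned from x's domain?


For the constraint x < y, x needs a supporting value in y's domain.
x can be at most 25 (one less than y's maximum).
Valid x values from domain: 23 out of 23.
Pruned = 23 - 23 = 0.

0


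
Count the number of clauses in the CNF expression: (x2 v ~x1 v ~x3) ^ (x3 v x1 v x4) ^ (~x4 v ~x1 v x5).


Each group enclosed in parentheses joined by ^ is one clause.
Counting the conjuncts: 3 clauses.

3


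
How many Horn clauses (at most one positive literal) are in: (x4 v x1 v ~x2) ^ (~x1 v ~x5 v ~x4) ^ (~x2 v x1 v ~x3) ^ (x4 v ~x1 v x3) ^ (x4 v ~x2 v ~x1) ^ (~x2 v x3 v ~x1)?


A Horn clause has at most one positive literal.
Clause 1: 2 positive lit(s) -> not Horn
Clause 2: 0 positive lit(s) -> Horn
Clause 3: 1 positive lit(s) -> Horn
Clause 4: 2 positive lit(s) -> not Horn
Clause 5: 1 positive lit(s) -> Horn
Clause 6: 1 positive lit(s) -> Horn
Total Horn clauses = 4.

4


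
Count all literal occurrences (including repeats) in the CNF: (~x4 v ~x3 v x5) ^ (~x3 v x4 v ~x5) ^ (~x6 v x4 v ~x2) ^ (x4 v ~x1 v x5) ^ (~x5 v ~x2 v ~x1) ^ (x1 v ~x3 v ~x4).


Clause lengths: 3, 3, 3, 3, 3, 3.
Sum = 3 + 3 + 3 + 3 + 3 + 3 = 18.

18


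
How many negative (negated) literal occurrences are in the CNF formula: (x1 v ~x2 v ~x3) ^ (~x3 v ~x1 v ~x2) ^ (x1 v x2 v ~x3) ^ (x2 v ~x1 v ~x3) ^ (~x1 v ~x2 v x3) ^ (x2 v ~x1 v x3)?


Scan each clause for negated literals.
Clause 1: 2 negative; Clause 2: 3 negative; Clause 3: 1 negative; Clause 4: 2 negative; Clause 5: 2 negative; Clause 6: 1 negative.
Total negative literal occurrences = 11.

11


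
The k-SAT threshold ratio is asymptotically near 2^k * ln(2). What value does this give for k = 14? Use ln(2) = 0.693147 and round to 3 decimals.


Using the asymptotic formula: threshold ~ 2^k * ln(2).
2^14 = 16384.
16384 * 0.693147 = 11356.52.

11356.52


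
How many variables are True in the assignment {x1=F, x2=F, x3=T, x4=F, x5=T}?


The weight is the number of variables assigned True.
True variables: x3, x5.
Weight = 2.

2


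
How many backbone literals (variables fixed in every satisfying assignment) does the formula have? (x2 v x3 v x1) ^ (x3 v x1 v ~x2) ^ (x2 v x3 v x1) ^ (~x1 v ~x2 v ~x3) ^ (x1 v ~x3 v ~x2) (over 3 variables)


Find all satisfying assignments: 4 model(s).
Check which variables have the same value in every model.
No variable is fixed across all models.
Backbone size = 0.

0


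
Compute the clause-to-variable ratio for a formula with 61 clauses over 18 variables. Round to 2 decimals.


Clause-to-variable ratio = clauses / variables.
61 / 18 = 3.39.

3.39


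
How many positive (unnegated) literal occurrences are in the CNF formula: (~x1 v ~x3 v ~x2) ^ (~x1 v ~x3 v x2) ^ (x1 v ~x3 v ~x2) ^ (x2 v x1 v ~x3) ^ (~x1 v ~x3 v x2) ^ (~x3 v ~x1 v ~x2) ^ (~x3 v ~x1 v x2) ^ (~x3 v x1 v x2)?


Scan each clause for unnegated literals.
Clause 1: 0 positive; Clause 2: 1 positive; Clause 3: 1 positive; Clause 4: 2 positive; Clause 5: 1 positive; Clause 6: 0 positive; Clause 7: 1 positive; Clause 8: 2 positive.
Total positive literal occurrences = 8.

8


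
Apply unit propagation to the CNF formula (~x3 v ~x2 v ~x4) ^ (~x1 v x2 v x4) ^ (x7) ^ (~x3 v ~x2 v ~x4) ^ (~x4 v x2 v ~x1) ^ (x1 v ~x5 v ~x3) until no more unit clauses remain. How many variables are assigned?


Unit propagation repeatedly assigns the literal in any unit clause, then simplifies.
Assignments in order: x7 = T.
No further unit clauses remain.
Total variables assigned = 1.

1


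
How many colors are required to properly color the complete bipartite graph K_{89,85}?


K_{89,85} is bipartite by definition: the two parts are independent sets, with every edge crossing between them.
Color all vertices in one part with color 1 and all vertices in the other part with color 2.
Since the graph has at least one edge, one color does not suffice.
Chromatic number = 2.

2


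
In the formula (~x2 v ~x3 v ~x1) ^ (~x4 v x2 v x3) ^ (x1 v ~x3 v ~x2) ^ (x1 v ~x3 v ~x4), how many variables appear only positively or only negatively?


A pure literal appears in only one polarity across all clauses.
Pure literals: x4 (negative only).
Count = 1.

1


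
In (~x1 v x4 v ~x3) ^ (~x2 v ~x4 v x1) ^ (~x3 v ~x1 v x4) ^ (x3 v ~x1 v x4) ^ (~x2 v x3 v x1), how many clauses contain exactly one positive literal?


A definite clause has exactly one positive literal.
Clause 1: 1 positive -> definite
Clause 2: 1 positive -> definite
Clause 3: 1 positive -> definite
Clause 4: 2 positive -> not definite
Clause 5: 2 positive -> not definite
Definite clause count = 3.

3


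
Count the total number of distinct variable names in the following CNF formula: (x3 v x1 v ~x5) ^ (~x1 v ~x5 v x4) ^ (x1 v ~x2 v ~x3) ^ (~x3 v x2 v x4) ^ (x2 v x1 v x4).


Identify each distinct variable in the formula.
Variables found: x1, x2, x3, x4, x5.
Total distinct variables = 5.

5


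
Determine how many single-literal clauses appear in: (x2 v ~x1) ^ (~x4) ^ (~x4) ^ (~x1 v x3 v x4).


A unit clause contains exactly one literal.
Unit clauses found: (~x4), (~x4).
Count = 2.

2


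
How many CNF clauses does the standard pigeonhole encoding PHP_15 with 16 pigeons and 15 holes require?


The PHP encoding has two parts:
1) At-least-one-hole clauses: 16 (one per pigeon, each with 15 literals).
2) At-most-one-pigeon-per-hole clauses: 15 holes * C(16,2) = 15 * 120 = 1800.
Total clauses = 16 + 1800 = 1816.

1816


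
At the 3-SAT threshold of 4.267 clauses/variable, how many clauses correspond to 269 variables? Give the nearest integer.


The 3-SAT phase transition occurs at approximately 4.267 clauses per variable.
m = 4.267 * 269 = 1147.823.
Rounded to nearest integer: 1148.

1148


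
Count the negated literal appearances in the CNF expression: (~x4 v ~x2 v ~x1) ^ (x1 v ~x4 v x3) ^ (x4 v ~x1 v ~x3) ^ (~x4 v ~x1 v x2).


Scan each clause for negated literals.
Clause 1: 3 negative; Clause 2: 1 negative; Clause 3: 2 negative; Clause 4: 2 negative.
Total negative literal occurrences = 8.

8


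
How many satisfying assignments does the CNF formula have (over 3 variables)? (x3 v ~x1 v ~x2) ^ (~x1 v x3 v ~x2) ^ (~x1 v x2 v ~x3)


Enumerate all 8 truth assignments over 3 variables.
Test each against every clause.
Satisfying assignments found: 6.

6


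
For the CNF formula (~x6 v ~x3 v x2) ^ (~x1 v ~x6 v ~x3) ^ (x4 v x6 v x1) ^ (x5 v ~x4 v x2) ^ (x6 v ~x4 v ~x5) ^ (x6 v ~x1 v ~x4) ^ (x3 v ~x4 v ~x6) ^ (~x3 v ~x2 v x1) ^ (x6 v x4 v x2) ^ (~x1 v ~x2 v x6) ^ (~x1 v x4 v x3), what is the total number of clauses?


Each group enclosed in parentheses joined by ^ is one clause.
Counting the conjuncts: 11 clauses.

11


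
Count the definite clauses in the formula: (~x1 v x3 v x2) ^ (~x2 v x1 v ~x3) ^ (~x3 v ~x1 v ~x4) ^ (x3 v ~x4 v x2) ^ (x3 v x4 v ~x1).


A definite clause has exactly one positive literal.
Clause 1: 2 positive -> not definite
Clause 2: 1 positive -> definite
Clause 3: 0 positive -> not definite
Clause 4: 2 positive -> not definite
Clause 5: 2 positive -> not definite
Definite clause count = 1.

1


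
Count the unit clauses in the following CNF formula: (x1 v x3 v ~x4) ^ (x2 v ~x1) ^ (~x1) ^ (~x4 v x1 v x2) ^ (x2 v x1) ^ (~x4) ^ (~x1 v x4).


A unit clause contains exactly one literal.
Unit clauses found: (~x1), (~x4).
Count = 2.

2


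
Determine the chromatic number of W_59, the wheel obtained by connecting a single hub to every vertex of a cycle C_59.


W_59 consists of the cycle C_59 together with a hub vertex adjacent to every cycle vertex.
The cycle C_59 needs 3 colors (odd cycle -> 3).
The hub is adjacent to every cycle vertex, so it must receive a new color distinct from all of them.
Chromatic number = 3 + 1 = 4.

4


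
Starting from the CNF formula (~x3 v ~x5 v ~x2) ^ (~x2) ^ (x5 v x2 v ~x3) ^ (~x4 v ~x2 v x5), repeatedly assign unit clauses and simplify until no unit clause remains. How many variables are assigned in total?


Unit propagation repeatedly assigns the literal in any unit clause, then simplifies.
Assignments in order: x2 = F.
No further unit clauses remain.
Total variables assigned = 1.

1


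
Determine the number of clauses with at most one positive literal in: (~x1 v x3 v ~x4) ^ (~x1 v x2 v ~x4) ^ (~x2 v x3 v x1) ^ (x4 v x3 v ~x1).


A Horn clause has at most one positive literal.
Clause 1: 1 positive lit(s) -> Horn
Clause 2: 1 positive lit(s) -> Horn
Clause 3: 2 positive lit(s) -> not Horn
Clause 4: 2 positive lit(s) -> not Horn
Total Horn clauses = 2.

2


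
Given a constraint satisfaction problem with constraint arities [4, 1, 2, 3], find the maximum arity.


The arities are: 4, 1, 2, 3.
Scan for the maximum value.
Maximum arity = 4.

4


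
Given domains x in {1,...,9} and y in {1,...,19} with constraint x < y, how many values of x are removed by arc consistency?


For the constraint x < y, x needs a supporting value in y's domain.
x can be at most 18 (one less than y's maximum).
Valid x values from domain: 9 out of 9.
Pruned = 9 - 9 = 0.

0


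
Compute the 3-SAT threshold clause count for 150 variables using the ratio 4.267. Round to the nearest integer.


The 3-SAT phase transition occurs at approximately 4.267 clauses per variable.
m = 4.267 * 150 = 640.05.
Rounded to nearest integer: 640.

640


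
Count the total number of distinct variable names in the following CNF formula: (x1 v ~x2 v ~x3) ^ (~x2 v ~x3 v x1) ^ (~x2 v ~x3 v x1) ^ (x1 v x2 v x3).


Identify each distinct variable in the formula.
Variables found: x1, x2, x3.
Total distinct variables = 3.

3


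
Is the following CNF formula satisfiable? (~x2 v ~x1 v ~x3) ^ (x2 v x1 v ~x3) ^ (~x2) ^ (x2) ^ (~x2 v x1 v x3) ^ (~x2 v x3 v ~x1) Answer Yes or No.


Check all 8 possible truth assignments.
Number of satisfying assignments found: 0.
The formula is unsatisfiable.

No


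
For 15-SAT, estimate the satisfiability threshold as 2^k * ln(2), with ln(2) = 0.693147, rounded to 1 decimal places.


Using the asymptotic formula: threshold ~ 2^k * ln(2).
2^15 = 32768.
32768 * 0.693147 = 22713.0.

22713.0


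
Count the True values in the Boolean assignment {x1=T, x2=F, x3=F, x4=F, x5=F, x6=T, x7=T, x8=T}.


The weight is the number of variables assigned True.
True variables: x1, x6, x7, x8.
Weight = 4.

4


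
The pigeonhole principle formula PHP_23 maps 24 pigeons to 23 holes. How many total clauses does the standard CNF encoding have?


The PHP encoding has two parts:
1) At-least-one-hole clauses: 24 (one per pigeon, each with 23 literals).
2) At-most-one-pigeon-per-hole clauses: 23 holes * C(24,2) = 23 * 276 = 6348.
Total clauses = 24 + 6348 = 6372.

6372


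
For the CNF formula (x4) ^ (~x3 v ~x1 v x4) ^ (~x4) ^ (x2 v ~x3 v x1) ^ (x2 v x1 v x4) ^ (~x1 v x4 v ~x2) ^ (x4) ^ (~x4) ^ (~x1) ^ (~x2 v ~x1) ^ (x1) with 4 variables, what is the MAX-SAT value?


Enumerate all 16 truth assignments.
For each, count how many of the 11 clauses are satisfied.
The formula is not fully satisfiable, so the maximum is below 11.
Maximum simultaneously satisfiable clauses = 8.

8


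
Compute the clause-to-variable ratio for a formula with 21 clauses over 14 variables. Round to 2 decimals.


Clause-to-variable ratio = clauses / variables.
21 / 14 = 1.5.

1.5


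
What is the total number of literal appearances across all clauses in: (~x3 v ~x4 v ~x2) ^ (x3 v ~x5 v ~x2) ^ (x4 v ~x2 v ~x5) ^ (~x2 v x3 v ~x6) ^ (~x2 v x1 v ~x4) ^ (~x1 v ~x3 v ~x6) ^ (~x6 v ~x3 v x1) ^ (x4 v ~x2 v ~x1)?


Clause lengths: 3, 3, 3, 3, 3, 3, 3, 3.
Sum = 3 + 3 + 3 + 3 + 3 + 3 + 3 + 3 = 24.

24


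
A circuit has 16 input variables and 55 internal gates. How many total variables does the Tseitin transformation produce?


The Tseitin transformation introduces one auxiliary variable per gate.
Total variables = inputs + gates = 16 + 55 = 71.

71


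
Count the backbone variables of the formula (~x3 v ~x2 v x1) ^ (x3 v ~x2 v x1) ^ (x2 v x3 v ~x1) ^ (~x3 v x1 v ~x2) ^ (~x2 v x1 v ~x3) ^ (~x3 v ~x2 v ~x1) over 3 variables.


Find all satisfying assignments: 4 model(s).
Check which variables have the same value in every model.
No variable is fixed across all models.
Backbone size = 0.

0


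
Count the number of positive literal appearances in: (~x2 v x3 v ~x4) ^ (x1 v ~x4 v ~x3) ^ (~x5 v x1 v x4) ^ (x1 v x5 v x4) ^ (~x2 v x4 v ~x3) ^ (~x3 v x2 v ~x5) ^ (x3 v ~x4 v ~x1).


Scan each clause for unnegated literals.
Clause 1: 1 positive; Clause 2: 1 positive; Clause 3: 2 positive; Clause 4: 3 positive; Clause 5: 1 positive; Clause 6: 1 positive; Clause 7: 1 positive.
Total positive literal occurrences = 10.

10


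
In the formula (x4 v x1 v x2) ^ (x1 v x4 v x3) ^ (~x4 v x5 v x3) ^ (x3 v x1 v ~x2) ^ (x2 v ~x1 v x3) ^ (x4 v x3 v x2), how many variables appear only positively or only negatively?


A pure literal appears in only one polarity across all clauses.
Pure literals: x3 (positive only), x5 (positive only).
Count = 2.

2


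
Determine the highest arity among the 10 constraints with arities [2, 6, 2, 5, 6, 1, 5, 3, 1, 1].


The arities are: 2, 6, 2, 5, 6, 1, 5, 3, 1, 1.
Scan for the maximum value.
Maximum arity = 6.

6


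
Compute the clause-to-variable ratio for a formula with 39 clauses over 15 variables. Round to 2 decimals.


Clause-to-variable ratio = clauses / variables.
39 / 15 = 2.6.

2.6


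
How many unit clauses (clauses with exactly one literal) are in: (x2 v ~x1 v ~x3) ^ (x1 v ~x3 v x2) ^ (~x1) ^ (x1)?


A unit clause contains exactly one literal.
Unit clauses found: (~x1), (x1).
Count = 2.

2


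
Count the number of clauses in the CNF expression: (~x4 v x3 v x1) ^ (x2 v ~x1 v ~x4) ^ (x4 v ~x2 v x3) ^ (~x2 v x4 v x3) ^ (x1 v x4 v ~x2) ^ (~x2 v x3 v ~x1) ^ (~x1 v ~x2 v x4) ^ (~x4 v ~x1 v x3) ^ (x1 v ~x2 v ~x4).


Each group enclosed in parentheses joined by ^ is one clause.
Counting the conjuncts: 9 clauses.

9


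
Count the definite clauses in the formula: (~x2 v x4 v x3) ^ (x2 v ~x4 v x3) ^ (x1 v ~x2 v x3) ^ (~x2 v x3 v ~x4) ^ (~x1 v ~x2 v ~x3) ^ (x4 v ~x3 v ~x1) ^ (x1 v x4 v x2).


A definite clause has exactly one positive literal.
Clause 1: 2 positive -> not definite
Clause 2: 2 positive -> not definite
Clause 3: 2 positive -> not definite
Clause 4: 1 positive -> definite
Clause 5: 0 positive -> not definite
Clause 6: 1 positive -> definite
Clause 7: 3 positive -> not definite
Definite clause count = 2.

2


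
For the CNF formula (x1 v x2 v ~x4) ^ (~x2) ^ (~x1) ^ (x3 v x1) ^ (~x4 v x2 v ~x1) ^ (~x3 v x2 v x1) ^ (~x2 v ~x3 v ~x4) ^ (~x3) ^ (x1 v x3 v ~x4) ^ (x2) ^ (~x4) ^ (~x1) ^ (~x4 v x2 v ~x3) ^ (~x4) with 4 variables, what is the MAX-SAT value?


Enumerate all 16 truth assignments.
For each, count how many of the 14 clauses are satisfied.
The formula is not fully satisfiable, so the maximum is below 14.
Maximum simultaneously satisfiable clauses = 12.

12


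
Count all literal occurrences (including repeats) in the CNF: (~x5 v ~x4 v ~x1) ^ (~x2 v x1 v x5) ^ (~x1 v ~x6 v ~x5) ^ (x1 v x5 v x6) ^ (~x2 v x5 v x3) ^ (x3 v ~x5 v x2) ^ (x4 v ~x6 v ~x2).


Clause lengths: 3, 3, 3, 3, 3, 3, 3.
Sum = 3 + 3 + 3 + 3 + 3 + 3 + 3 = 21.

21


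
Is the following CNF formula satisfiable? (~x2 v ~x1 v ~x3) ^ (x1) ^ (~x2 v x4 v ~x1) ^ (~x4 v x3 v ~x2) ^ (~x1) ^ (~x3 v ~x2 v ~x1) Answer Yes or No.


Check all 16 possible truth assignments.
Number of satisfying assignments found: 0.
The formula is unsatisfiable.

No


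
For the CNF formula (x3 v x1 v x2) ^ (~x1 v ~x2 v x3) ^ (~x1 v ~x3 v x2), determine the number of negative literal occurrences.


Scan each clause for negated literals.
Clause 1: 0 negative; Clause 2: 2 negative; Clause 3: 2 negative.
Total negative literal occurrences = 4.

4


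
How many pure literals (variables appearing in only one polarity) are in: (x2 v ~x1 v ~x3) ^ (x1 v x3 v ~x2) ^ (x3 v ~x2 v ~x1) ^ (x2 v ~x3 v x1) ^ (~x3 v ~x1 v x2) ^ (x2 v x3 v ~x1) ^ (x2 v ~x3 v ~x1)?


A pure literal appears in only one polarity across all clauses.
No pure literals found.
Count = 0.

0


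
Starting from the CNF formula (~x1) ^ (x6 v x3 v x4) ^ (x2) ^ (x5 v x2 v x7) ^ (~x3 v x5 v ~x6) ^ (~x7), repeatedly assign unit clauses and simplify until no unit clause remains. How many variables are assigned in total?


Unit propagation repeatedly assigns the literal in any unit clause, then simplifies.
Assignments in order: x1 = F, x2 = T, x7 = F.
No further unit clauses remain.
Total variables assigned = 3.

3


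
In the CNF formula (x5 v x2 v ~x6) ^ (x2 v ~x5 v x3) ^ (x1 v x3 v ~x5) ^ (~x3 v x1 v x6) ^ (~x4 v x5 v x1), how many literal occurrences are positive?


Scan each clause for unnegated literals.
Clause 1: 2 positive; Clause 2: 2 positive; Clause 3: 2 positive; Clause 4: 2 positive; Clause 5: 2 positive.
Total positive literal occurrences = 10.

10


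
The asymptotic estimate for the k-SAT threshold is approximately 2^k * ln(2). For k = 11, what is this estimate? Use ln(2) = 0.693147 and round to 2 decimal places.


Using the asymptotic formula: threshold ~ 2^k * ln(2).
2^11 = 2048.
2048 * 0.693147 = 1419.57.

1419.57


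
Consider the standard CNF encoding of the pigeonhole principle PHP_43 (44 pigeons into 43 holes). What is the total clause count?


The PHP encoding has two parts:
1) At-least-one-hole clauses: 44 (one per pigeon, each with 43 literals).
2) At-most-one-pigeon-per-hole clauses: 43 holes * C(44,2) = 43 * 946 = 40678.
Total clauses = 44 + 40678 = 40722.

40722


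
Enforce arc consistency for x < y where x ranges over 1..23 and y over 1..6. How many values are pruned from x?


For the constraint x < y, x needs a supporting value in y's domain.
x can be at most 5 (one less than y's maximum).
Valid x values from domain: 5 out of 23.
Pruned = 23 - 5 = 18.

18


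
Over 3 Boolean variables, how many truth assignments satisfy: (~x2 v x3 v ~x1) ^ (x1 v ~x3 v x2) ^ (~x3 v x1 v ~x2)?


Enumerate all 8 truth assignments over 3 variables.
Test each against every clause.
Satisfying assignments found: 5.

5


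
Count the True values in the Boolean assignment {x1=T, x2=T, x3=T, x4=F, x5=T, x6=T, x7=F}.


The weight is the number of variables assigned True.
True variables: x1, x2, x3, x5, x6.
Weight = 5.

5


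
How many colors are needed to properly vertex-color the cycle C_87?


An odd cycle cannot be 2-colored: alternating two colors around the cycle returns to the start with a conflict.
Since 87 is odd, three colors are required (and three suffice).
Chromatic number = 3.

3


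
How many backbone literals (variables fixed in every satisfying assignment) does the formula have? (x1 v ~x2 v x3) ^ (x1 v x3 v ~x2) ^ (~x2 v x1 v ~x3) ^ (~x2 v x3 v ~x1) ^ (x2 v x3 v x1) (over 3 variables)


Find all satisfying assignments: 4 model(s).
Check which variables have the same value in every model.
No variable is fixed across all models.
Backbone size = 0.

0


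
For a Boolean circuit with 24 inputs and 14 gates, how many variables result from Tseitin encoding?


The Tseitin transformation introduces one auxiliary variable per gate.
Total variables = inputs + gates = 24 + 14 = 38.

38


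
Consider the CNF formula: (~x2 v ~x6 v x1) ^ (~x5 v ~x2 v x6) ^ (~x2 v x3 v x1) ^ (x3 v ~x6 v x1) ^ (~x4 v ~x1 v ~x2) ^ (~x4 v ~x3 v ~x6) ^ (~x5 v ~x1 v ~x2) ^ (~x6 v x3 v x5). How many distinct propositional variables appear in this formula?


Identify each distinct variable in the formula.
Variables found: x1, x2, x3, x4, x5, x6.
Total distinct variables = 6.

6


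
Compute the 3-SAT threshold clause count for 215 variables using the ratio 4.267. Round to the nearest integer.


The 3-SAT phase transition occurs at approximately 4.267 clauses per variable.
m = 4.267 * 215 = 917.405.
Rounded to nearest integer: 917.

917


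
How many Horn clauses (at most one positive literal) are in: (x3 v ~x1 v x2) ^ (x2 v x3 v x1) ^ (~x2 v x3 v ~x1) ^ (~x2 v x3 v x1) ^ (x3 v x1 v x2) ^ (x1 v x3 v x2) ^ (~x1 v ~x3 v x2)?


A Horn clause has at most one positive literal.
Clause 1: 2 positive lit(s) -> not Horn
Clause 2: 3 positive lit(s) -> not Horn
Clause 3: 1 positive lit(s) -> Horn
Clause 4: 2 positive lit(s) -> not Horn
Clause 5: 3 positive lit(s) -> not Horn
Clause 6: 3 positive lit(s) -> not Horn
Clause 7: 1 positive lit(s) -> Horn
Total Horn clauses = 2.

2


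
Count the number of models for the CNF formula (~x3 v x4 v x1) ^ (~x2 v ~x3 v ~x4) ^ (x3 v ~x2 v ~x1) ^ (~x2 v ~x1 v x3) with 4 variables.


Enumerate all 16 truth assignments over 4 variables.
Test each against every clause.
Satisfying assignments found: 10.

10


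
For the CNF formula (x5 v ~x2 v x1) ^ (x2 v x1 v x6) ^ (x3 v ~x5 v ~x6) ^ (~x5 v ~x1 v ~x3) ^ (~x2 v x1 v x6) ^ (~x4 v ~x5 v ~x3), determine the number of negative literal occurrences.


Scan each clause for negated literals.
Clause 1: 1 negative; Clause 2: 0 negative; Clause 3: 2 negative; Clause 4: 3 negative; Clause 5: 1 negative; Clause 6: 3 negative.
Total negative literal occurrences = 10.

10


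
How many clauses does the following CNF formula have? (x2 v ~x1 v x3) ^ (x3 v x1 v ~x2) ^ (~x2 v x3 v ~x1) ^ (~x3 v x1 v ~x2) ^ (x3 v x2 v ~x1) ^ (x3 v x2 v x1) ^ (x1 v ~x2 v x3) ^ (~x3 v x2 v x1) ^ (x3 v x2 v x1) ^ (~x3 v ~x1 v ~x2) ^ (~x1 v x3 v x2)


Each group enclosed in parentheses joined by ^ is one clause.
Counting the conjuncts: 11 clauses.

11


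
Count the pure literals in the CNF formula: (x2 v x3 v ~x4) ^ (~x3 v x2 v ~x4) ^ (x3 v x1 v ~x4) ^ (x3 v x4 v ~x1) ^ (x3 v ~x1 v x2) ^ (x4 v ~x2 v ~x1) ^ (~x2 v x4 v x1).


A pure literal appears in only one polarity across all clauses.
No pure literals found.
Count = 0.

0


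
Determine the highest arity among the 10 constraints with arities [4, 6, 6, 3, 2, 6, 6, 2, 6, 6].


The arities are: 4, 6, 6, 3, 2, 6, 6, 2, 6, 6.
Scan for the maximum value.
Maximum arity = 6.

6


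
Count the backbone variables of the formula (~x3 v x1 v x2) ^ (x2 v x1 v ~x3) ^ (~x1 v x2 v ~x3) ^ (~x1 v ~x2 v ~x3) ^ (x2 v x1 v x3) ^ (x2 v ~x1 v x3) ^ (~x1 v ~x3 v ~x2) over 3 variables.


Find all satisfying assignments: 3 model(s).
Check which variables have the same value in every model.
Fixed variables: x2=T.
Backbone size = 1.

1


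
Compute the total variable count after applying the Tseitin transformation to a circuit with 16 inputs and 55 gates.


The Tseitin transformation introduces one auxiliary variable per gate.
Total variables = inputs + gates = 16 + 55 = 71.

71


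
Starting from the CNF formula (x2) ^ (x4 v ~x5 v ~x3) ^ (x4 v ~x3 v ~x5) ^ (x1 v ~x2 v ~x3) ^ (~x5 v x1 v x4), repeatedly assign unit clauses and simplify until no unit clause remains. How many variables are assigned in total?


Unit propagation repeatedly assigns the literal in any unit clause, then simplifies.
Assignments in order: x2 = T.
No further unit clauses remain.
Total variables assigned = 1.

1


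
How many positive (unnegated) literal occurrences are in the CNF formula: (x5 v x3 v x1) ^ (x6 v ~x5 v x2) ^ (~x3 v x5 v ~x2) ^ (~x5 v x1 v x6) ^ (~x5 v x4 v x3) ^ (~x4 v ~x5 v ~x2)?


Scan each clause for unnegated literals.
Clause 1: 3 positive; Clause 2: 2 positive; Clause 3: 1 positive; Clause 4: 2 positive; Clause 5: 2 positive; Clause 6: 0 positive.
Total positive literal occurrences = 10.

10


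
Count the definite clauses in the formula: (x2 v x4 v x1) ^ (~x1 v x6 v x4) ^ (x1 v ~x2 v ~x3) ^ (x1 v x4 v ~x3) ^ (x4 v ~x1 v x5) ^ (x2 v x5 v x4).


A definite clause has exactly one positive literal.
Clause 1: 3 positive -> not definite
Clause 2: 2 positive -> not definite
Clause 3: 1 positive -> definite
Clause 4: 2 positive -> not definite
Clause 5: 2 positive -> not definite
Clause 6: 3 positive -> not definite
Definite clause count = 1.

1


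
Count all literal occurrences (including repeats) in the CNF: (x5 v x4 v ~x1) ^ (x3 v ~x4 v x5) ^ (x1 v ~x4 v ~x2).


Clause lengths: 3, 3, 3.
Sum = 3 + 3 + 3 = 9.

9


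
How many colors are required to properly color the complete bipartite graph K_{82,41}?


K_{82,41} is bipartite by definition: the two parts are independent sets, with every edge crossing between them.
Color all vertices in one part with color 1 and all vertices in the other part with color 2.
Since the graph has at least one edge, one color does not suffice.
Chromatic number = 2.

2


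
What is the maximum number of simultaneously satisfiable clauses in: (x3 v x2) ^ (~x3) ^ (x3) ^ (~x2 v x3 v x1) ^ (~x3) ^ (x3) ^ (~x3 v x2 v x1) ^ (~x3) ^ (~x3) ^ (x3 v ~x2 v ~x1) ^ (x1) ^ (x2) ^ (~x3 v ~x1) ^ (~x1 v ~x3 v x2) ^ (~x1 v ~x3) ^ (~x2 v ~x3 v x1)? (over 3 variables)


Enumerate all 8 truth assignments.
For each, count how many of the 16 clauses are satisfied.
The formula is not fully satisfiable, so the maximum is below 16.
Maximum simultaneously satisfiable clauses = 13.

13


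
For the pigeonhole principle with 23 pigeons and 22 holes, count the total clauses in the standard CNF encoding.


The PHP encoding has two parts:
1) At-least-one-hole clauses: 23 (one per pigeon, each with 22 literals).
2) At-most-one-pigeon-per-hole clauses: 22 holes * C(23,2) = 22 * 253 = 5566.
Total clauses = 23 + 5566 = 5589.

5589


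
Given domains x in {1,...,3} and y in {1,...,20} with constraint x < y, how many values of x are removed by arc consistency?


For the constraint x < y, x needs a supporting value in y's domain.
x can be at most 19 (one less than y's maximum).
Valid x values from domain: 3 out of 3.
Pruned = 3 - 3 = 0.

0


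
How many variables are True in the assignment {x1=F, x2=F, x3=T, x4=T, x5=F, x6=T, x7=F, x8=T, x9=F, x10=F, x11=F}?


The weight is the number of variables assigned True.
True variables: x3, x4, x6, x8.
Weight = 4.

4


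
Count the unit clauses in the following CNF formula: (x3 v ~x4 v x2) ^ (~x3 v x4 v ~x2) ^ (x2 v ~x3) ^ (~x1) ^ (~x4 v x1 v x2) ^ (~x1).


A unit clause contains exactly one literal.
Unit clauses found: (~x1), (~x1).
Count = 2.

2


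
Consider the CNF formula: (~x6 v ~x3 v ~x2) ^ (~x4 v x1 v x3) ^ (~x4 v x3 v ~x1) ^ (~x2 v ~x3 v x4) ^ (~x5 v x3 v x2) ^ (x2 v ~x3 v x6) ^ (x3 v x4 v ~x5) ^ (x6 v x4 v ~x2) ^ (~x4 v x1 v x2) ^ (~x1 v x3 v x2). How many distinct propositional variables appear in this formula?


Identify each distinct variable in the formula.
Variables found: x1, x2, x3, x4, x5, x6.
Total distinct variables = 6.

6


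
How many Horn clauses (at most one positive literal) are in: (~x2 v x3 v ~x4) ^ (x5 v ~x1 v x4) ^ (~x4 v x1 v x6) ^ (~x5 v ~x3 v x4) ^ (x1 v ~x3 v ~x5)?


A Horn clause has at most one positive literal.
Clause 1: 1 positive lit(s) -> Horn
Clause 2: 2 positive lit(s) -> not Horn
Clause 3: 2 positive lit(s) -> not Horn
Clause 4: 1 positive lit(s) -> Horn
Clause 5: 1 positive lit(s) -> Horn
Total Horn clauses = 3.

3


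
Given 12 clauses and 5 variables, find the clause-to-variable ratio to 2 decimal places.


Clause-to-variable ratio = clauses / variables.
12 / 5 = 2.4.

2.4


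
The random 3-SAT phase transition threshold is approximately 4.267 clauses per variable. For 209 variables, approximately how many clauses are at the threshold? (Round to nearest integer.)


The 3-SAT phase transition occurs at approximately 4.267 clauses per variable.
m = 4.267 * 209 = 891.803.
Rounded to nearest integer: 892.

892


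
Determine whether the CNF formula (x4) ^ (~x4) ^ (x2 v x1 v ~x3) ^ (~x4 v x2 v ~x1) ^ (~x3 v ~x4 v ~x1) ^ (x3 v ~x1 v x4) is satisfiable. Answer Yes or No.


Check all 16 possible truth assignments.
Number of satisfying assignments found: 0.
The formula is unsatisfiable.

No


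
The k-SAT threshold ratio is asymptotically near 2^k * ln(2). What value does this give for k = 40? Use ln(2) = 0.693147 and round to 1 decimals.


Using the asymptotic formula: threshold ~ 2^k * ln(2).
2^40 = 1099511627776.
1099511627776 * 0.693147 = 762123186258.1.

762123186258.1


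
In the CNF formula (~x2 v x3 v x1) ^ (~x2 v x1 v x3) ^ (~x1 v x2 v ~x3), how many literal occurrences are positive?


Scan each clause for unnegated literals.
Clause 1: 2 positive; Clause 2: 2 positive; Clause 3: 1 positive.
Total positive literal occurrences = 5.

5


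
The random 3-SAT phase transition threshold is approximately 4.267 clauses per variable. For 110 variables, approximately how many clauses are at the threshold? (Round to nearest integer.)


The 3-SAT phase transition occurs at approximately 4.267 clauses per variable.
m = 4.267 * 110 = 469.37.
Rounded to nearest integer: 469.

469


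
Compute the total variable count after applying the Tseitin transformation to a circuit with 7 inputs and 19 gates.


The Tseitin transformation introduces one auxiliary variable per gate.
Total variables = inputs + gates = 7 + 19 = 26.

26


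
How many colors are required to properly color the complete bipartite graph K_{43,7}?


K_{43,7} is bipartite by definition: the two parts are independent sets, with every edge crossing between them.
Color all vertices in one part with color 1 and all vertices in the other part with color 2.
Since the graph has at least one edge, one color does not suffice.
Chromatic number = 2.

2


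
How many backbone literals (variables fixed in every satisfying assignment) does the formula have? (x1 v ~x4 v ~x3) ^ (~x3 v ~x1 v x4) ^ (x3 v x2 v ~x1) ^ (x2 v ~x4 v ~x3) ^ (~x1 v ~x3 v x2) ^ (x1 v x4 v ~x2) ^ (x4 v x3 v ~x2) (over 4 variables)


Find all satisfying assignments: 6 model(s).
Check which variables have the same value in every model.
No variable is fixed across all models.
Backbone size = 0.

0


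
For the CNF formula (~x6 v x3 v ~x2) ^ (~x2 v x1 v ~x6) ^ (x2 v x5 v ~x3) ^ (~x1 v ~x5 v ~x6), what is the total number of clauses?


Each group enclosed in parentheses joined by ^ is one clause.
Counting the conjuncts: 4 clauses.

4


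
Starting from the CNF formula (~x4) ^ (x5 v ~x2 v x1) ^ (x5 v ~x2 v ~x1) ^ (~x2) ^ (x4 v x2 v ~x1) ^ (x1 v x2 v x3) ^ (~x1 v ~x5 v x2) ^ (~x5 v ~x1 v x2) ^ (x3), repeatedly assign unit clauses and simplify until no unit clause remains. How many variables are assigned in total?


Unit propagation repeatedly assigns the literal in any unit clause, then simplifies.
Assignments in order: x4 = F, x2 = F, x1 = F, x3 = T.
No further unit clauses remain.
Total variables assigned = 4.

4


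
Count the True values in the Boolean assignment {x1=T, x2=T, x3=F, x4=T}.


The weight is the number of variables assigned True.
True variables: x1, x2, x4.
Weight = 3.

3


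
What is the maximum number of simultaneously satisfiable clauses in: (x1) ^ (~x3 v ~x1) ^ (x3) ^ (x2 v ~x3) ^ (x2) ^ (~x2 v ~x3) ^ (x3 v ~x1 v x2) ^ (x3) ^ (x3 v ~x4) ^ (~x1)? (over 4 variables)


Enumerate all 16 truth assignments.
For each, count how many of the 10 clauses are satisfied.
The formula is not fully satisfiable, so the maximum is below 10.
Maximum simultaneously satisfiable clauses = 8.

8


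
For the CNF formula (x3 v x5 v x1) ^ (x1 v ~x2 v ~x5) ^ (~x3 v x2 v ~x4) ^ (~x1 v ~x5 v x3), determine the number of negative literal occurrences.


Scan each clause for negated literals.
Clause 1: 0 negative; Clause 2: 2 negative; Clause 3: 2 negative; Clause 4: 2 negative.
Total negative literal occurrences = 6.

6


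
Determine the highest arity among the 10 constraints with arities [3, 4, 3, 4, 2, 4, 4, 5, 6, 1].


The arities are: 3, 4, 3, 4, 2, 4, 4, 5, 6, 1.
Scan for the maximum value.
Maximum arity = 6.

6


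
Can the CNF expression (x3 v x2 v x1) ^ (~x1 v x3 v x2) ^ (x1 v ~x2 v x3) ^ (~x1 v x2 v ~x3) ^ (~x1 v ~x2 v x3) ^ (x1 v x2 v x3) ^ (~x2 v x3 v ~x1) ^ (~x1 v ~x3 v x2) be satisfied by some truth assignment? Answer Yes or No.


Check all 8 possible truth assignments.
Number of satisfying assignments found: 3.
The formula is satisfiable.

Yes


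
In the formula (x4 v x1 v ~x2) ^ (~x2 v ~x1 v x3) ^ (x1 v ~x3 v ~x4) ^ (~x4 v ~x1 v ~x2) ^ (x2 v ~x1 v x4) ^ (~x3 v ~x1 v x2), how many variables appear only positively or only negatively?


A pure literal appears in only one polarity across all clauses.
No pure literals found.
Count = 0.

0


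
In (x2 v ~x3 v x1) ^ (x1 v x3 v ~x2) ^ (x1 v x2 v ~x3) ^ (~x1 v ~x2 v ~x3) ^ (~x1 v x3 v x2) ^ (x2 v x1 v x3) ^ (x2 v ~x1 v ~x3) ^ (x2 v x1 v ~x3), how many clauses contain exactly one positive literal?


A definite clause has exactly one positive literal.
Clause 1: 2 positive -> not definite
Clause 2: 2 positive -> not definite
Clause 3: 2 positive -> not definite
Clause 4: 0 positive -> not definite
Clause 5: 2 positive -> not definite
Clause 6: 3 positive -> not definite
Clause 7: 1 positive -> definite
Clause 8: 2 positive -> not definite
Definite clause count = 1.

1


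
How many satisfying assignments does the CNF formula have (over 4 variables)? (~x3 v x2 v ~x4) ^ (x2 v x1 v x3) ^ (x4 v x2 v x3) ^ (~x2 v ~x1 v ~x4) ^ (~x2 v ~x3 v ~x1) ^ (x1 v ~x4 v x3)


Enumerate all 16 truth assignments over 4 variables.
Test each against every clause.
Satisfying assignments found: 7.

7


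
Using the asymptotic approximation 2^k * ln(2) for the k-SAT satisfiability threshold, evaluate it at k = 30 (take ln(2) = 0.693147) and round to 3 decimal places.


Using the asymptotic formula: threshold ~ 2^k * ln(2).
2^30 = 1073741824.
1073741824 * 0.693147 = 744260924.08.

744260924.08


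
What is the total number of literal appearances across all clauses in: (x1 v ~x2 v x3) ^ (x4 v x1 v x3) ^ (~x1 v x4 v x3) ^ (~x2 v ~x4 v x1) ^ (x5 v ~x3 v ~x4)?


Clause lengths: 3, 3, 3, 3, 3.
Sum = 3 + 3 + 3 + 3 + 3 = 15.

15


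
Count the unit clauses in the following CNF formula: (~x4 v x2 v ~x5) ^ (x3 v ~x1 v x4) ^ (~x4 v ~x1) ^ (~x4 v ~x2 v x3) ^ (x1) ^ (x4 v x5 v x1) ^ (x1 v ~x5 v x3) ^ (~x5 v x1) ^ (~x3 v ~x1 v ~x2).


A unit clause contains exactly one literal.
Unit clauses found: (x1).
Count = 1.

1


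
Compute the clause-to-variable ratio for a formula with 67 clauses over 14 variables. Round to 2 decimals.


Clause-to-variable ratio = clauses / variables.
67 / 14 = 4.79.

4.79


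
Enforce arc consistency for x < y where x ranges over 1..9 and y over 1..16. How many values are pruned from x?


For the constraint x < y, x needs a supporting value in y's domain.
x can be at most 15 (one less than y's maximum).
Valid x values from domain: 9 out of 9.
Pruned = 9 - 9 = 0.

0
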